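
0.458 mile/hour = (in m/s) 0.2047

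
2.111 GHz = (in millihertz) 2.111e+12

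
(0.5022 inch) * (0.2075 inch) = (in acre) 1.661e-08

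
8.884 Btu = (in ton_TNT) 2.24e-06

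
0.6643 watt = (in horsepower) 0.0008908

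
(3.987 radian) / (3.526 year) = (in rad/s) 3.586e-08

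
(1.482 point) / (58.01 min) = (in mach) 4.411e-10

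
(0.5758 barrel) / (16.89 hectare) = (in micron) 0.542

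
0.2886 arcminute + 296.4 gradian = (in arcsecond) 9.604e+05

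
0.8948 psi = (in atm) 0.06089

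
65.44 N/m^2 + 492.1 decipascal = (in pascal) 114.7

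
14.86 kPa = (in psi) 2.155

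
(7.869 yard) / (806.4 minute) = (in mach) 4.368e-07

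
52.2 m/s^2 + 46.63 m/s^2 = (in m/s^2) 98.83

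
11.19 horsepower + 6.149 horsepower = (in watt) 1.293e+04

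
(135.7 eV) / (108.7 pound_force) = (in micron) 4.496e-14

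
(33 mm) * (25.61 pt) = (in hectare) 2.981e-08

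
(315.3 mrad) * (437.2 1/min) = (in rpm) 21.94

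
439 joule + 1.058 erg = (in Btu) 0.4161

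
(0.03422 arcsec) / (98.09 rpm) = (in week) 2.67e-14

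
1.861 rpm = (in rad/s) 0.1949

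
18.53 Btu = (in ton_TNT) 4.673e-06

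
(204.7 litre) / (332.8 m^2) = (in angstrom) 6.151e+06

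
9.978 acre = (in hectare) 4.038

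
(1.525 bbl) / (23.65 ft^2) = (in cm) 11.03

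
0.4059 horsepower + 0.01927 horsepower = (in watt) 317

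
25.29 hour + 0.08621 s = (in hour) 25.29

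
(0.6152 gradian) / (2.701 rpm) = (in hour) 9.49e-06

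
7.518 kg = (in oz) 265.2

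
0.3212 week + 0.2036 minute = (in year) 0.00616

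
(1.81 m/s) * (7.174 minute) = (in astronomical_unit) 5.208e-09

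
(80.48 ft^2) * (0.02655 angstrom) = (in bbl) 1.249e-10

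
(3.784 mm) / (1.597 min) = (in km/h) 0.0001422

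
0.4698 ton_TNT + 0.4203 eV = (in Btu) 1.863e+06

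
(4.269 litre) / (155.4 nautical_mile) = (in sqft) 1.597e-07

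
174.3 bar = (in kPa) 1.743e+04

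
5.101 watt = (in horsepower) 0.006841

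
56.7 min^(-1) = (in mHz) 945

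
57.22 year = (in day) 2.089e+04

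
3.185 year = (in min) 1.674e+06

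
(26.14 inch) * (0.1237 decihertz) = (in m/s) 0.008213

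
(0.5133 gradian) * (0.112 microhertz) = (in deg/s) 5.174e-08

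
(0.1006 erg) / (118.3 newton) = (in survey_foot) 2.79e-10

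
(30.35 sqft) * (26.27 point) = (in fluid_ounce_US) 883.6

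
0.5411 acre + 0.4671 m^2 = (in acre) 0.5412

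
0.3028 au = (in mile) 2.815e+07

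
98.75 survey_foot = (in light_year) 3.181e-15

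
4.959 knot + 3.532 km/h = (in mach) 0.01037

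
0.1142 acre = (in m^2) 462.2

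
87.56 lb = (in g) 3.972e+04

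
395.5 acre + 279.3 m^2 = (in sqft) 1.723e+07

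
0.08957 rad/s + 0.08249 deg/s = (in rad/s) 0.09101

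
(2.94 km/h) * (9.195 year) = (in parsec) 7.675e-09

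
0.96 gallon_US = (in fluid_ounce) 122.9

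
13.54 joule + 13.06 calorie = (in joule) 68.18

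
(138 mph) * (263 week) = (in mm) 9.813e+12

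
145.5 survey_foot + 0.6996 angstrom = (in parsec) 1.437e-15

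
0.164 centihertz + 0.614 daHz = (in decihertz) 61.42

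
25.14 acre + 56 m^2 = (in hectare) 10.18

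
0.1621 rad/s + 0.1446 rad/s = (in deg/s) 17.57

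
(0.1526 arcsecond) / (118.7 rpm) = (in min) 9.92e-10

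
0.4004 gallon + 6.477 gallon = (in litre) 26.03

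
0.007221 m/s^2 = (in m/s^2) 0.007221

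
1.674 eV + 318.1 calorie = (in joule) 1331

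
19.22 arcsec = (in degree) 0.005339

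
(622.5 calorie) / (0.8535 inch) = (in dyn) 1.201e+10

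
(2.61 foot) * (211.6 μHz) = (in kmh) 0.000606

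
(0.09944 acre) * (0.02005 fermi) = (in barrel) 5.075e-14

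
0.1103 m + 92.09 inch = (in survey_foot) 8.036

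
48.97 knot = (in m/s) 25.19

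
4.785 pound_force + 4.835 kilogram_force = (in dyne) 6.87e+06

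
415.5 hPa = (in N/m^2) 4.155e+04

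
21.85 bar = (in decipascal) 2.185e+07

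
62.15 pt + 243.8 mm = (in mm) 265.7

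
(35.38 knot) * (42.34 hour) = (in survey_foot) 9.102e+06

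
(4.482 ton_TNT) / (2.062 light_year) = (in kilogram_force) 9.802e-08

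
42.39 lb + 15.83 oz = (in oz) 694.1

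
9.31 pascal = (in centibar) 0.00931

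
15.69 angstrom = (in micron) 0.001569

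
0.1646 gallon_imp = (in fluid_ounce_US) 25.3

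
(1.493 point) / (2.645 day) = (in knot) 4.48e-09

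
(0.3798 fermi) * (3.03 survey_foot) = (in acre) 8.668e-20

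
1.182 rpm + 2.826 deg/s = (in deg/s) 9.918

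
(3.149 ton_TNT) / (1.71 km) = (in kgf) 7.857e+05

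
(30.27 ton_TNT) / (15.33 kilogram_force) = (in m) 8.424e+08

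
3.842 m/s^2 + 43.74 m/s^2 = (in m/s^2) 47.58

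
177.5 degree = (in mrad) 3098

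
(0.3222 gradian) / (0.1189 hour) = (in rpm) 0.0001129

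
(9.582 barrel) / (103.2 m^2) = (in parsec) 4.784e-19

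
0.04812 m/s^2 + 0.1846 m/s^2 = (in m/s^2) 0.2327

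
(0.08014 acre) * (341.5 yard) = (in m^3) 1.013e+05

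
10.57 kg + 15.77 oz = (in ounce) 388.6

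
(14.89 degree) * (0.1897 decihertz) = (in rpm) 0.04708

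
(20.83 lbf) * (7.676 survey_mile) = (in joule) 1.145e+06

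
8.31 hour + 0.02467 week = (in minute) 747.3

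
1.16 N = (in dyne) 1.16e+05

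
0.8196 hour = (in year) 9.356e-05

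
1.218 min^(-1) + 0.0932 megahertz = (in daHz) 9320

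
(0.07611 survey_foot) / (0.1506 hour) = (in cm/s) 0.004279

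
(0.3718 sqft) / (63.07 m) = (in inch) 0.02156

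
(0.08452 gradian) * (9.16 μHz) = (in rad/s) 1.216e-08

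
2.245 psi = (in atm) 0.1528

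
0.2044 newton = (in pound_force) 0.04595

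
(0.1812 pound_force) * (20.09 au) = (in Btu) 2.296e+09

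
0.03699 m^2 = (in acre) 9.14e-06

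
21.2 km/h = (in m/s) 5.889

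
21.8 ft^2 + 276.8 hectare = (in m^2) 2.768e+06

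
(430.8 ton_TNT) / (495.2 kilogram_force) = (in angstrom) 3.712e+18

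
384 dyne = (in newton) 0.00384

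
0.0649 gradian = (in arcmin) 3.505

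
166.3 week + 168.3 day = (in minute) 1.919e+06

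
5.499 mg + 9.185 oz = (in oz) 9.185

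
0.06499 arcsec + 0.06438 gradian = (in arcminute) 3.478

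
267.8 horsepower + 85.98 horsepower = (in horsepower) 353.8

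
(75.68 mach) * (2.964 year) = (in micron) 2.409e+18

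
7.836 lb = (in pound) 7.836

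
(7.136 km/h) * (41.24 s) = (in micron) 8.175e+07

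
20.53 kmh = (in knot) 11.09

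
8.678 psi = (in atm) 0.5905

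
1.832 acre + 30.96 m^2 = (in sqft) 8.014e+04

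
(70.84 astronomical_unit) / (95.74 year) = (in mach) 10.31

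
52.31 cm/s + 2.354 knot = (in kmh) 6.243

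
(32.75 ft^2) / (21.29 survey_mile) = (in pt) 0.2517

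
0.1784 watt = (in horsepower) 0.0002392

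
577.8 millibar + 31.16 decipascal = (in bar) 0.5778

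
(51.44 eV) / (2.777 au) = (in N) 1.984e-29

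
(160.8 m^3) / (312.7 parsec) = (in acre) 4.118e-21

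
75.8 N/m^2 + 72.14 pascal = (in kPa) 0.1479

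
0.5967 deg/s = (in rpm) 0.09945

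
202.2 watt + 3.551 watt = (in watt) 205.8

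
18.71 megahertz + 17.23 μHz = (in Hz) 1.871e+07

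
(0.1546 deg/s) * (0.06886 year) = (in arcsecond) 1.209e+09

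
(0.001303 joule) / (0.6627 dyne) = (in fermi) 1.966e+17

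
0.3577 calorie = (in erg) 1.497e+07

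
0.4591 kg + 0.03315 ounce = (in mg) 4.6e+05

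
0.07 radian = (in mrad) 70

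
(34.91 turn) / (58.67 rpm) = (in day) 0.0004132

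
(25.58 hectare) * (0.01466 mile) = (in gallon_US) 1.594e+09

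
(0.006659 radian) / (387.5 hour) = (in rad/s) 4.773e-09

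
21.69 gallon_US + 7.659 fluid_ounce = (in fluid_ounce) 2784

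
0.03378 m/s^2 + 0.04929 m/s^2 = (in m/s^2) 0.08307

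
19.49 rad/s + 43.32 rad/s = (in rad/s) 62.81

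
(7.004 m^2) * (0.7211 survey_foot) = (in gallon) 406.7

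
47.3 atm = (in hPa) 4.793e+04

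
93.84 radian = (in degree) 5377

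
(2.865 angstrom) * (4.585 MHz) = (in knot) 0.002553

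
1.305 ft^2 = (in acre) 2.996e-05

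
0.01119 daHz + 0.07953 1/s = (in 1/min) 11.49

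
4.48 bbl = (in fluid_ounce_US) 2.408e+04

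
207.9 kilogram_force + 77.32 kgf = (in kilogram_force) 285.2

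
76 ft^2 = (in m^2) 7.061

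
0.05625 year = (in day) 20.53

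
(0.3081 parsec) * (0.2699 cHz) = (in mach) 7.536e+10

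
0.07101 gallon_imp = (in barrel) 0.00203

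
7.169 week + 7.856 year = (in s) 2.521e+08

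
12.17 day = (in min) 1.752e+04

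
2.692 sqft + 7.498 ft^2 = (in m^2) 0.9467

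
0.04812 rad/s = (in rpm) 0.4595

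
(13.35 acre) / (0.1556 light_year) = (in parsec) 1.189e-27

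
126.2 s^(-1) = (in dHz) 1262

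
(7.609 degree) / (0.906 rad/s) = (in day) 1.697e-06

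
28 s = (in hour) 0.007778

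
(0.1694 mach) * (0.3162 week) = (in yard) 1.206e+07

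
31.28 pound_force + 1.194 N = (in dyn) 1.403e+07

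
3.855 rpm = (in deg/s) 23.13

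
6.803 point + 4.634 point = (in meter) 0.004035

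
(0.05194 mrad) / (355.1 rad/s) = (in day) 1.693e-12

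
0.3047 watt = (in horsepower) 0.0004086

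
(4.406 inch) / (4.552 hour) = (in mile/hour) 1.528e-05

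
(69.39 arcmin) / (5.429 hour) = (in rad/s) 1.033e-06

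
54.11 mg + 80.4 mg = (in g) 0.1345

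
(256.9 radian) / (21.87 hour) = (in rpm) 0.03116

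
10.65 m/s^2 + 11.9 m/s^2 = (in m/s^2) 22.55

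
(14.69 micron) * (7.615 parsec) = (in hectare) 3.452e+08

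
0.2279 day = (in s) 1.969e+04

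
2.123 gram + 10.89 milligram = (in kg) 0.002134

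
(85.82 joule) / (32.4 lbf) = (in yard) 0.6512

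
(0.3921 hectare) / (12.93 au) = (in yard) 2.217e-09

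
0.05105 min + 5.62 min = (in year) 1.079e-05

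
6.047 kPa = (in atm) 0.05968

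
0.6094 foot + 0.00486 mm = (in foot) 0.6094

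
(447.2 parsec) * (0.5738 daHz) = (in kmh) 2.85e+20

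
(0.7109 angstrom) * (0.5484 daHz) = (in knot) 7.578e-10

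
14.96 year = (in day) 5460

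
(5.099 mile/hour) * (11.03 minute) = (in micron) 1.509e+09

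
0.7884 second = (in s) 0.7884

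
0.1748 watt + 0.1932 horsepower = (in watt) 144.2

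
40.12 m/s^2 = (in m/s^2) 40.12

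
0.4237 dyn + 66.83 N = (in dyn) 6.683e+06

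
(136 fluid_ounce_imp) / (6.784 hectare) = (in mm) 5.696e-05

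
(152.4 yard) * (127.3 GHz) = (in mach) 5.21e+10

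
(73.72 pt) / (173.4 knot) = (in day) 3.374e-09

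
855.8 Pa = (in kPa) 0.8558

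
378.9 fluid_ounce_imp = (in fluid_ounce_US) 364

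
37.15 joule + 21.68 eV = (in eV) 2.319e+20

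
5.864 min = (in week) 0.0005817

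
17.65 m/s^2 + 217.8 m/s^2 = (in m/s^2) 235.5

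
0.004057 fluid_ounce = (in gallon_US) 3.17e-05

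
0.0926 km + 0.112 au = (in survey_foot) 5.497e+10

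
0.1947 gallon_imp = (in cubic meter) 0.0008851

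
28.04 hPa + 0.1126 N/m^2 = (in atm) 0.02767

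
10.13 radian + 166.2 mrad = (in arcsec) 2.124e+06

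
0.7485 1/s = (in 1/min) 44.91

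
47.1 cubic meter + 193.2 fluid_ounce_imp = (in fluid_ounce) 1.593e+06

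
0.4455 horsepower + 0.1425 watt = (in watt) 332.4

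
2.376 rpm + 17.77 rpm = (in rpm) 20.15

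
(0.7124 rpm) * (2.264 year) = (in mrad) 5.326e+09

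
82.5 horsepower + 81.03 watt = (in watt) 6.16e+04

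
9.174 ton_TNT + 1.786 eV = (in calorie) 9.174e+09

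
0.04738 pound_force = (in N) 0.2108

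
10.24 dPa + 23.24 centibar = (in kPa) 23.24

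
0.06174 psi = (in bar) 0.004257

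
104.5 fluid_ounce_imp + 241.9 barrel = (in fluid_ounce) 1.301e+06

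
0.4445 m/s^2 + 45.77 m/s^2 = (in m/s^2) 46.21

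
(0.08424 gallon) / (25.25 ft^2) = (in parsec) 4.405e-21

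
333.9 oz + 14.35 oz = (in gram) 9873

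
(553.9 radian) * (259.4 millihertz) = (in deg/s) 8232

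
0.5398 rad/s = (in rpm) 5.155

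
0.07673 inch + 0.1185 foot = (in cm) 3.807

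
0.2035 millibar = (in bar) 0.0002035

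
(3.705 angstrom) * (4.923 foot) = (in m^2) 5.559e-10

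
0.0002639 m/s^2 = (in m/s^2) 0.0002639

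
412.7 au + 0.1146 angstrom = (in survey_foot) 2.026e+14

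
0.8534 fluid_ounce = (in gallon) 0.006667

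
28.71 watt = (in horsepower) 0.0385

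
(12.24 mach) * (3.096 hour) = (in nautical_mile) 2.508e+04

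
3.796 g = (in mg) 3796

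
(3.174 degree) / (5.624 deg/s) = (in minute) 0.009406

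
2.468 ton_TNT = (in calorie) 2.468e+09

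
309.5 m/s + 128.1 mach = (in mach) 129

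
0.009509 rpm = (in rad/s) 0.0009958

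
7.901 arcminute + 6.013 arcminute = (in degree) 0.2319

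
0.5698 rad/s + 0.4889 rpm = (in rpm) 5.93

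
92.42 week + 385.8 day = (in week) 147.5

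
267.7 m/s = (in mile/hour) 598.8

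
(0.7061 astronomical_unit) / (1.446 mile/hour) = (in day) 1.891e+06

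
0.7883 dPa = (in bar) 7.883e-07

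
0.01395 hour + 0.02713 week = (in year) 0.0005219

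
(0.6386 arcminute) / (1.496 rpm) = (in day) 1.372e-08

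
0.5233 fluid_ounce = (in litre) 0.01548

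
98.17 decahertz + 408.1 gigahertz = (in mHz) 4.081e+14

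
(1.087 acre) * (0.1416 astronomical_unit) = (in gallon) 2.462e+16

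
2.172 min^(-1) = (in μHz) 3.62e+04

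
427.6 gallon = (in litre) 1619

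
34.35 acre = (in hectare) 13.9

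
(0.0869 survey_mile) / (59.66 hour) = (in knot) 0.001266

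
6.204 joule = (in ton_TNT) 1.483e-09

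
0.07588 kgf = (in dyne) 7.441e+04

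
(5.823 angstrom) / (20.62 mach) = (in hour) 2.304e-17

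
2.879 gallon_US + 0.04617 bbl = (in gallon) 4.818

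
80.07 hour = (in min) 4804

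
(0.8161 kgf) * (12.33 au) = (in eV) 9.214e+31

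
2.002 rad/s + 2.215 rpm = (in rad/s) 2.234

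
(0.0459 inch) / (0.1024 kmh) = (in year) 1.3e-09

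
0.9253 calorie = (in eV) 2.416e+19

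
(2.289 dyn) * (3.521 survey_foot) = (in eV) 1.533e+14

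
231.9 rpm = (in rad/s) 24.28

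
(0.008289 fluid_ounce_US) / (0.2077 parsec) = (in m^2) 3.825e-23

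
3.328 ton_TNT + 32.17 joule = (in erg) 1.392e+17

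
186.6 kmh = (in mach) 0.1522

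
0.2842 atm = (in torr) 216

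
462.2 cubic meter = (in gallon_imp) 1.017e+05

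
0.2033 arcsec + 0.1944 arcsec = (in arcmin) 0.006628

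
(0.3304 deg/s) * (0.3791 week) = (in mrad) 1.322e+06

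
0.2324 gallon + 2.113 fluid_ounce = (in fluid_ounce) 31.86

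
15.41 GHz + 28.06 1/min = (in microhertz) 1.541e+16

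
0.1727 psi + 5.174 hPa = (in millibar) 17.08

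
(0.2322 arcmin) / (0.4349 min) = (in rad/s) 2.588e-06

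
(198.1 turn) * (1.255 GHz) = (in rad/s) 1.562e+12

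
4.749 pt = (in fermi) 1.675e+12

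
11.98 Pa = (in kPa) 0.01198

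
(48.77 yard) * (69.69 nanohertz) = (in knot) 6.041e-06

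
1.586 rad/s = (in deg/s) 90.87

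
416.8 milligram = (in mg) 416.8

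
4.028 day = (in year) 0.01104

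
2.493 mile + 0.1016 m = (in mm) 4.012e+06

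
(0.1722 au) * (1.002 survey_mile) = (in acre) 1.026e+10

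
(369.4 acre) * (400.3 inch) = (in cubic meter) 1.52e+07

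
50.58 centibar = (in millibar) 505.8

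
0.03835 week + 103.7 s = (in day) 0.2697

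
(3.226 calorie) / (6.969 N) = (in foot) 6.354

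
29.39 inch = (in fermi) 7.465e+14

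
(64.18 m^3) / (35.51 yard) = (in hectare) 0.0001977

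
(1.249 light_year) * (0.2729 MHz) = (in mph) 7.213e+21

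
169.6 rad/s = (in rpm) 1620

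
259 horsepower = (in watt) 1.931e+05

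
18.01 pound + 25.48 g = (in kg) 8.195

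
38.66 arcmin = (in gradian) 0.7159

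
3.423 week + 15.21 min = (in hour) 575.3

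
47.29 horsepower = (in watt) 3.526e+04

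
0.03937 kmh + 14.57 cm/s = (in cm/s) 15.66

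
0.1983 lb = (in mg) 8.995e+04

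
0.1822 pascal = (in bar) 1.822e-06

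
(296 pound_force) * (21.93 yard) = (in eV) 1.648e+23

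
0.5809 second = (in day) 6.723e-06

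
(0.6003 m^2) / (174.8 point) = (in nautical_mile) 0.005256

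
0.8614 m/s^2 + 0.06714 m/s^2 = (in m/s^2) 0.9285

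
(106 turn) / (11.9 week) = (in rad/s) 9.254e-05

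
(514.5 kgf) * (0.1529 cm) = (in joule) 7.715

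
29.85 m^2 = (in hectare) 0.002985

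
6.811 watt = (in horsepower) 0.009134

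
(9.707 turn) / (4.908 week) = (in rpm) 0.0001962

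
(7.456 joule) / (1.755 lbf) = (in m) 0.9551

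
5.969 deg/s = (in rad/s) 0.1042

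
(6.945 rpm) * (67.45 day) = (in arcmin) 1.457e+10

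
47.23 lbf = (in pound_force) 47.23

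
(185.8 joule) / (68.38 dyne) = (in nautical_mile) 146.7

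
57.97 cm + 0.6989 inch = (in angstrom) 5.975e+09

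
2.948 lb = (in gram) 1337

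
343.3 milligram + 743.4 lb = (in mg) 3.372e+08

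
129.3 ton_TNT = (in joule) 5.41e+11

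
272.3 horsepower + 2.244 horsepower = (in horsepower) 274.5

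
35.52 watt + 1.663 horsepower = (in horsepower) 1.711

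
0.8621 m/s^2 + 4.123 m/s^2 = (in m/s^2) 4.985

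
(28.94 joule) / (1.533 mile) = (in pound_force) 0.002637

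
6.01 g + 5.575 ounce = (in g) 164.1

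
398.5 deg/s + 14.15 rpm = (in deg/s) 483.4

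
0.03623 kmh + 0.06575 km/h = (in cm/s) 2.833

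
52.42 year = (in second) 1.653e+09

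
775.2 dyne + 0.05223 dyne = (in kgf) 0.0007905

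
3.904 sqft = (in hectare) 3.627e-05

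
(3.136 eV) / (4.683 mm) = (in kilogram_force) 1.094e-17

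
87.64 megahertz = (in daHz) 8.764e+06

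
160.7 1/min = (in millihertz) 2678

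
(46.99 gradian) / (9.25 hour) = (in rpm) 0.0002117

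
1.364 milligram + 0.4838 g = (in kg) 0.0004852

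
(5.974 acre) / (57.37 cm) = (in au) 2.817e-07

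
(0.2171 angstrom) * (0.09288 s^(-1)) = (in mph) 4.511e-12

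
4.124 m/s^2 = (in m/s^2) 4.124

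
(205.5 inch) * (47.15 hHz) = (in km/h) 8.86e+04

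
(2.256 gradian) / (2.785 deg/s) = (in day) 8.438e-06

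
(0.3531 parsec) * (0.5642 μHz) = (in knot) 1.195e+10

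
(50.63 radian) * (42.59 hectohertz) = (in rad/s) 2.156e+05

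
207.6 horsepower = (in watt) 1.548e+05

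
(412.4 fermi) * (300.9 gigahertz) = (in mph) 0.2776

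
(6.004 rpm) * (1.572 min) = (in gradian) 3775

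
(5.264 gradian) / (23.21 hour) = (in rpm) 9.45e-06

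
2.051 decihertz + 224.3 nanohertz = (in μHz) 2.051e+05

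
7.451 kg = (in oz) 262.8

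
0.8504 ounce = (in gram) 24.11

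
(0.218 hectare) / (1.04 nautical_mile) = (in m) 1.132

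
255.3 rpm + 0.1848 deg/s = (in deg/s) 1532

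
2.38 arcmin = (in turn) 0.0001102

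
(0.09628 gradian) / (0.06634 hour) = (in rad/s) 6.333e-06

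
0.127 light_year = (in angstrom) 1.202e+25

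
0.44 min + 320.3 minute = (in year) 0.0006102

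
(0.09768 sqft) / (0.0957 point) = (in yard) 294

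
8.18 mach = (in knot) 5414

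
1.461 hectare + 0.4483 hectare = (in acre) 4.718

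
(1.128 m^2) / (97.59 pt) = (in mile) 0.02036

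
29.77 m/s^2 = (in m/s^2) 29.77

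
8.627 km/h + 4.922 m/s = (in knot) 14.23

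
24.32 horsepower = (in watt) 1.814e+04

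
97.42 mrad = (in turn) 0.0155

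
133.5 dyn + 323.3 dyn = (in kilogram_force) 0.0004658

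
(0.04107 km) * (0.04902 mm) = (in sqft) 0.02167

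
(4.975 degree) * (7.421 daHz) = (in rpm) 61.53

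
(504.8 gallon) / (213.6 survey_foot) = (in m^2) 0.02935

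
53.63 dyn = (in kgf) 5.469e-05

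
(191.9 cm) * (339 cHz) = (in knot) 12.65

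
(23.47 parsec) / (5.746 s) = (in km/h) 4.537e+17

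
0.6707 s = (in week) 1.109e-06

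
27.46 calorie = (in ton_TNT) 2.746e-08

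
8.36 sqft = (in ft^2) 8.36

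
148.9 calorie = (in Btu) 0.5905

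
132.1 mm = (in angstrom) 1.321e+09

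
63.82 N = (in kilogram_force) 6.508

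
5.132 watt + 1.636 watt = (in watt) 6.768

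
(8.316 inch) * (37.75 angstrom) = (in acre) 1.97e-13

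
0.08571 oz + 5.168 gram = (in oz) 0.268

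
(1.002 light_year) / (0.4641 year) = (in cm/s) 6.477e+10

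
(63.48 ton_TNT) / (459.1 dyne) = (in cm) 5.785e+15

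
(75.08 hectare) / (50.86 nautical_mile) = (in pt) 2.259e+04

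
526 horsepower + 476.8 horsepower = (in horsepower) 1003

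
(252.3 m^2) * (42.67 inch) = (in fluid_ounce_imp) 9.624e+06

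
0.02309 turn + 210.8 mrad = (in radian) 0.3559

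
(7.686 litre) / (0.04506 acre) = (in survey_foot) 0.0001383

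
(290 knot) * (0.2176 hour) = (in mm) 1.169e+08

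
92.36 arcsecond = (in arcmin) 1.539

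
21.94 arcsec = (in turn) 1.693e-05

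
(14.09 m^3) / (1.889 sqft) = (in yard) 87.8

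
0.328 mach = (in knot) 217.1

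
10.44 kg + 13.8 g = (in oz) 368.7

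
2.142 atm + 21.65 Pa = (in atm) 2.142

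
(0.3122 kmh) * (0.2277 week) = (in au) 7.983e-08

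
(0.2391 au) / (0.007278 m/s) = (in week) 8.126e+06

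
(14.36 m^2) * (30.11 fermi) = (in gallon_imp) 9.511e-11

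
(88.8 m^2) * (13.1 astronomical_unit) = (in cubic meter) 1.74e+14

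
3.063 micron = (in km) 3.063e-09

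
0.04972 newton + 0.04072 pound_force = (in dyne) 2.309e+04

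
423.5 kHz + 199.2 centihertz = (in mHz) 4.235e+08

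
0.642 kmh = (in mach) 0.0005237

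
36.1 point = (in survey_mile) 7.913e-06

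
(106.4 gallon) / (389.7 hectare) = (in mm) 0.0001034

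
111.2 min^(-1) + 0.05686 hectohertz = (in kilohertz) 0.007539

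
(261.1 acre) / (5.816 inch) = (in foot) 2.347e+07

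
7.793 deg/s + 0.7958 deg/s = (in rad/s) 0.1499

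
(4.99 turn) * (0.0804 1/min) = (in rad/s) 0.04201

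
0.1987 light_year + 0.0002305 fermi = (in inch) 7.401e+16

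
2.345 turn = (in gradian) 938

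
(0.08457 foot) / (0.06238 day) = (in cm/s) 0.0004783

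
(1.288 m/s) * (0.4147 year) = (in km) 1.684e+04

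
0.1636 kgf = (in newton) 1.604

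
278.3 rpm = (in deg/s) 1670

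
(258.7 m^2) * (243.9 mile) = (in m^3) 1.015e+08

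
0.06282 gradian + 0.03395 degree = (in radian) 0.001579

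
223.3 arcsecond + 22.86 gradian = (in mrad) 360.2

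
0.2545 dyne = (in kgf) 2.595e-07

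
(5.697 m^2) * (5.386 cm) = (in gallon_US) 81.06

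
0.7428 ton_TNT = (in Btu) 2.946e+06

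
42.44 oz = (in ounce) 42.44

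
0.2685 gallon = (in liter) 1.016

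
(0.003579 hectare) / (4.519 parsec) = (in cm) 2.567e-14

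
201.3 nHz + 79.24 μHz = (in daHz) 7.944e-06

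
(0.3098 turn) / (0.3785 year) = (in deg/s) 9.344e-06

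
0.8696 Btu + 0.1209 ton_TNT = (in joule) 5.058e+08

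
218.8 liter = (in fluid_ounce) 7399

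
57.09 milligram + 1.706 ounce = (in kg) 0.04842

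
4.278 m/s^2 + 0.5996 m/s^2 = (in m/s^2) 4.878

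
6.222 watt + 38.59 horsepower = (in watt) 2.878e+04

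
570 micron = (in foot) 0.00187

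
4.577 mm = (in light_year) 4.838e-19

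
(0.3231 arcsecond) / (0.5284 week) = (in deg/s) 2.808e-10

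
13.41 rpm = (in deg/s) 80.46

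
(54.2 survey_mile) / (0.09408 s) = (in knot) 1.802e+06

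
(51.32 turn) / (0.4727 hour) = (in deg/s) 10.86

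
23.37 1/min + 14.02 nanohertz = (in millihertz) 389.5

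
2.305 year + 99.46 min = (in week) 120.2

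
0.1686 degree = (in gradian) 0.1873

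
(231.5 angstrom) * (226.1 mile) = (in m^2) 0.008424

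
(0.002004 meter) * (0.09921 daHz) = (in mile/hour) 0.004447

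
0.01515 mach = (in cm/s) 515.9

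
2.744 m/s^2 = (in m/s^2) 2.744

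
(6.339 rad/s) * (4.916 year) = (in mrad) 9.827e+11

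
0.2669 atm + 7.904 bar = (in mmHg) 6131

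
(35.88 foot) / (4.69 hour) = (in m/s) 0.0006477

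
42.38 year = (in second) 1.336e+09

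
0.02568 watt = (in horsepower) 3.444e-05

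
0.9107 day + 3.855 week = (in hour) 669.5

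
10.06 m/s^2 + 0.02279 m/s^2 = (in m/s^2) 10.08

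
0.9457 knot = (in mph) 1.088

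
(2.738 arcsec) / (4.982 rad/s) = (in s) 2.664e-06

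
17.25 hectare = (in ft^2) 1.857e+06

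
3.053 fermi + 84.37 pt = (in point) 84.37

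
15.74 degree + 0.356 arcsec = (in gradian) 17.49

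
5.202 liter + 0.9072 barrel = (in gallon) 39.48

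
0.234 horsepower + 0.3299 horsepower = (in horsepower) 0.5639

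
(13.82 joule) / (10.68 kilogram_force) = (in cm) 13.2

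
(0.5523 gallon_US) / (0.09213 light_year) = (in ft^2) 2.582e-17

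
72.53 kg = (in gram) 7.253e+04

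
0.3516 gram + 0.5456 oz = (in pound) 0.03488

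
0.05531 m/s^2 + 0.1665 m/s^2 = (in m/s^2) 0.2218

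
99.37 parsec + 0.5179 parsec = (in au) 2.06e+07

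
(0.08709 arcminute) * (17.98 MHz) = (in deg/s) 2.61e+04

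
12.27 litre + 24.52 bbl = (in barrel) 24.6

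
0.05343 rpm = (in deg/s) 0.3206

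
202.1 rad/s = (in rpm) 1930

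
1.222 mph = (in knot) 1.062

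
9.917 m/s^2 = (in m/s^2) 9.917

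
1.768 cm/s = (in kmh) 0.06365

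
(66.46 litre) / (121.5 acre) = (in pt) 0.0003831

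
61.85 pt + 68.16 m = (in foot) 223.7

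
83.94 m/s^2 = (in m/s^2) 83.94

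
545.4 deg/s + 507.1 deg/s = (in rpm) 175.4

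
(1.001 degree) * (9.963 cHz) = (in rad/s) 0.001741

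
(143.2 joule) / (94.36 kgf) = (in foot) 0.5077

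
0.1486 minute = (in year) 2.827e-07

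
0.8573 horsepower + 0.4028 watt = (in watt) 639.7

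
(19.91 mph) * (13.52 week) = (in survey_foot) 2.388e+08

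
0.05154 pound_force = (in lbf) 0.05154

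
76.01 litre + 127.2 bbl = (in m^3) 20.3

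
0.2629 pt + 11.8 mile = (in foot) 6.23e+04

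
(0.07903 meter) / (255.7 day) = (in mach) 1.051e-11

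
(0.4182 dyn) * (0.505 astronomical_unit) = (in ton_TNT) 7.551e-05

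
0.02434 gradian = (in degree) 0.02191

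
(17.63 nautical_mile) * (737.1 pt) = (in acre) 2.098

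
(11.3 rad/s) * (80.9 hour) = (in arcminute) 1.131e+10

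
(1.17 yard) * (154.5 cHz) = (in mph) 3.697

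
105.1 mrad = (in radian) 0.1051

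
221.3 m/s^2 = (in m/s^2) 221.3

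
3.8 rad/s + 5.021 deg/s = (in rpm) 37.12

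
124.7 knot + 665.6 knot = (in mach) 1.194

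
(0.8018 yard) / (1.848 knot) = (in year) 2.445e-08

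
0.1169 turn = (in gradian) 46.76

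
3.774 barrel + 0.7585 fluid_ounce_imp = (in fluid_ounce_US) 2.029e+04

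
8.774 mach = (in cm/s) 2.988e+05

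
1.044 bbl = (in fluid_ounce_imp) 5842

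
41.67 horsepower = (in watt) 3.107e+04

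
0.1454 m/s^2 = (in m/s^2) 0.1454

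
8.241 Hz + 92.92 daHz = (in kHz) 0.9374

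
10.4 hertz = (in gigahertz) 1.04e-08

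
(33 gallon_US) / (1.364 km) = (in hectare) 9.158e-09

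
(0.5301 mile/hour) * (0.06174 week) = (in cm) 8.849e+05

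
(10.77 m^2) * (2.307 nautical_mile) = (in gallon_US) 1.216e+07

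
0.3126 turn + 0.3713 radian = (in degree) 133.8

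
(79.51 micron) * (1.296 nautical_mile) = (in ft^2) 2.054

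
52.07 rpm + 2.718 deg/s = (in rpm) 52.52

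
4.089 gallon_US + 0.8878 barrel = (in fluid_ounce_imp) 5513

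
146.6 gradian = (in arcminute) 7916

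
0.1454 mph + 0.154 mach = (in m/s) 52.5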